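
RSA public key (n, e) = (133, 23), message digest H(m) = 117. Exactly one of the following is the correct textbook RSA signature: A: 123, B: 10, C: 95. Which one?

B

Candidate A: 123^23 mod 133 = 16
Candidate B: 10^23 mod 133 = 117
  → matches H(m) = 117
Candidate C: 95^23 mod 133 = 114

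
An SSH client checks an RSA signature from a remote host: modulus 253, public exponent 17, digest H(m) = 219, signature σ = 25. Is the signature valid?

invalid

σ^2 ≡ 25^2 = 625 ≡ 119
σ^4 ≡ 119^2 = 14161 ≡ 246
σ^8 ≡ 246^2 = 60516 ≡ 49
σ^16 ≡ 49^2 = 2401 ≡ 124
17 = 16 + 1, so σ^17 ≡ 124·25 ≡ 64 (mod 253)
64 ≠ 219, so verification fails.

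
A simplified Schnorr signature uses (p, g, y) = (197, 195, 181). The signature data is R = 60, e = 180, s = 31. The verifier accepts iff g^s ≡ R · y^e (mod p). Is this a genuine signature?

forged

g^s mod p:
Squares mod 197: 195^1≡195, 195^2≡4, 195^4≡16, 195^8≡59, 195^16≡132
31 = 16 + 8 + 4 + 2 + 1, so 195^31 ≡ 132·59·16·4·195 ≡ 153 (mod 197)
R · y^e mod p:
Squares mod 197: 181^1≡181, 181^2≡59, 181^4≡132, 181^8≡88, 181^16≡61, 181^32≡175, 181^64≡90, 181^128≡23
180 = 128 + 32 + 16 + 4, so 181^180 ≡ 23·175·61·132 ≡ 42 (mod 197)
60·42 = 2520 ≡ 156 (mod 197)
153 ≠ 156; the check fails.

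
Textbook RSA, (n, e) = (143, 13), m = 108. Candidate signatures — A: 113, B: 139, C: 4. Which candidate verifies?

C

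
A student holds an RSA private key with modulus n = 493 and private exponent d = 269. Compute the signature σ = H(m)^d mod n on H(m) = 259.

Squares mod 493: (H(m))^1≡259, (H(m))^2≡33, (H(m))^4≡103, (H(m))^8≡256, (H(m))^16≡460, (H(m))^32≡103, (H(m))^64≡256, (H(m))^128≡460, (H(m))^256≡103
269 = 256 + 8 + 4 + 1, so (H(m))^269 ≡ 103·256·103·259 ≡ 327 (mod 493)

327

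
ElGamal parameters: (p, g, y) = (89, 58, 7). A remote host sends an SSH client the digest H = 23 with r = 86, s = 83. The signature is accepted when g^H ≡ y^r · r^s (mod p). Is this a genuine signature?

genuine

Left side g^H mod p:
Squares mod 89: 58^1≡58, 58^2≡71, 58^4≡57, 58^8≡45, 58^16≡67
23 = 16 + 4 + 2 + 1, so 58^23 ≡ 67·57·71·58 ≡ 75 (mod 89)
Right side y^r · r^s mod p:
Squares mod 89: 7^1≡7, 7^2≡49, 7^4≡87, 7^8≡4, 7^16≡16, 7^32≡78, 7^64≡32
86 = 64 + 16 + 4 + 2, so 7^86 ≡ 32·16·87·49 ≡ 20 (mod 89)
Squares mod 89: 86^1≡86, 86^2≡9, 86^4≡81, 86^8≡64, 86^16≡2, 86^32≡4, 86^64≡16
83 = 64 + 16 + 2 + 1, so 86^83 ≡ 16·2·9·86 ≡ 26 (mod 89)
20·26 = 520 ≡ 75 (mod 89)
75 ≡ 75 (mod 89), so the signature is genuine.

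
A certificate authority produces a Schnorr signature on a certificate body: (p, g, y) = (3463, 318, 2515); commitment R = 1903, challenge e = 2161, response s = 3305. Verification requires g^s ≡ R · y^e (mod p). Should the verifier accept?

g^s mod p:
318^2 = 101124 ≡ 697
318^4 ≡ 697^2 = 485809 ≡ 989
318^8 ≡ 989^2 = 978121 ≡ 1555
318^16 ≡ 1555^2 = 2418025 ≡ 851
318^32 ≡ 851^2 = 724201 ≡ 434
318^64 ≡ 434^2 = 188356 ≡ 1354
318^128 ≡ 1354^2 = 1833316 ≡ 1389
318^256 ≡ 1389^2 = 1929321 ≡ 430
318^512 ≡ 430^2 = 184900 ≡ 1361
318^1024 ≡ 1361^2 = 1852321 ≡ 3079
318^2048 ≡ 3079^2 = 9480241 ≡ 2010
3305 = 2048 + 1024 + 128 + 64 + 32 + 8 + 1, so 318^3305 ≡ 2010·3079·1389·1354·434·1555·318 ≡ 3122 (mod 3463)
R · y^e mod p:
2515^2 = 6325225 ≡ 1787
2515^4 ≡ 1787^2 = 3193369 ≡ 483
2515^8 ≡ 483^2 = 233289 ≡ 1268
2515^16 ≡ 1268^2 = 1607824 ≡ 992
2515^32 ≡ 992^2 = 984064 ≡ 572
2515^64 ≡ 572^2 = 327184 ≡ 1662
2515^128 ≡ 1662^2 = 2762244 ≡ 2233
2515^256 ≡ 2233^2 = 4986289 ≡ 3032
2515^512 ≡ 3032^2 = 9193024 ≡ 2222
2515^1024 ≡ 2222^2 = 4937284 ≡ 2509
2515^2048 ≡ 2509^2 = 6295081 ≡ 2810
2161 = 2048 + 64 + 32 + 16 + 1, so 2515^2161 ≡ 2810·1662·572·992·2515 ≡ 1361 (mod 3463)
1903·1361 = 2589983 ≡ 3122 (mod 3463)
3122 ≡ 3122 (mod 3463); signature holds.

accept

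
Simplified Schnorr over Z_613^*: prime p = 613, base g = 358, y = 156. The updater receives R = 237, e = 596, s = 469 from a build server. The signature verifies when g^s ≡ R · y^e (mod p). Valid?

g^s mod p:
Squares mod 613: 358^1≡358, 358^2≡47, 358^4≡370, 358^8≡201, 358^16≡556, 358^32≡184, 358^64≡141, 358^128≡265, 358^256≡343
469 = 256 + 128 + 64 + 16 + 4 + 1, so 358^469 ≡ 343·265·141·556·370·358 ≡ 375 (mod 613)
R · y^e mod p:
Squares mod 613: 156^1≡156, 156^2≡429, 156^4≡141, 156^8≡265, 156^16≡343, 156^32≡566, 156^64≡370, 156^128≡201, 156^256≡556, 156^512≡184
596 = 512 + 64 + 16 + 4, so 156^596 ≡ 184·370·343·141 ≡ 84 (mod 613)
237·84 = 19908 ≡ 292 (mod 613)
375 ≠ 292; the check fails.

no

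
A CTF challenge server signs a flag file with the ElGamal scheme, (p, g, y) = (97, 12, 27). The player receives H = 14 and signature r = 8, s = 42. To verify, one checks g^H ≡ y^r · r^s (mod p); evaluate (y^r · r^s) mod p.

27^2 = 729 ≡ 50
27^4 ≡ 50^2 = 2500 ≡ 75
27^8 ≡ 75^2 = 5625 ≡ 96
8^2 = 64
8^4 ≡ 64^2 = 4096 ≡ 22
8^8 ≡ 22^2 = 484 ≡ 96
8^16 ≡ 96^2 = 9216 ≡ 1
8^32 ≡ 1^2 = 1
42 = 32 + 8 + 2, so 8^42 ≡ 1·96·64 ≡ 33 (mod 97)
y^r · r^s ≡ 96·33 = 3168 ≡ 64 (mod 97)

64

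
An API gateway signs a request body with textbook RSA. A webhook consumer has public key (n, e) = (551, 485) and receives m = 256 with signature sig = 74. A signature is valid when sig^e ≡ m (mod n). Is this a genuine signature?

genuine

sig^2 ≡ 74^2 = 5476 ≡ 517
sig^4 ≡ 517^2 = 267289 ≡ 54
sig^8 ≡ 54^2 = 2916 ≡ 161
sig^16 ≡ 161^2 = 25921 ≡ 24
sig^32 ≡ 24^2 = 576 ≡ 25
sig^64 ≡ 25^2 = 625 ≡ 74
sig^128 ≡ 74^2 = 5476 ≡ 517
sig^256 ≡ 517^2 = 267289 ≡ 54
485 = 256 + 128 + 64 + 32 + 4 + 1, so sig^485 ≡ 54·517·74·25·54·74 ≡ 256 (mod 551)
sig^485 mod 551 = 256 matches m.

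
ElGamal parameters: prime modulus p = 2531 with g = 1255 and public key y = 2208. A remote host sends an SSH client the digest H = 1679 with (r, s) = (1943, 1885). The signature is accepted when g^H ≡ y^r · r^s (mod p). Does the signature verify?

Left side g^H mod p:
1255^1679 mod 2531 = 1718
Right side y^r · r^s mod p:
2208^1943 mod 2531 = 1888
1943^1885 mod 2531 = 1993
1888·1993 = 3762784 ≡ 1718 (mod 2531)
1718 ≡ 1718 (mod 2531), so the signature is genuine.

verifies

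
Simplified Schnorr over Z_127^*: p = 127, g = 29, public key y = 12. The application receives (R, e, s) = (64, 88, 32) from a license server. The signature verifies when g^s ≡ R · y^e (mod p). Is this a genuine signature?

g^s mod p:
29^2 = 841 ≡ 79
29^4 ≡ 79^2 = 6241 ≡ 18
29^8 ≡ 18^2 = 324 ≡ 70
29^16 ≡ 70^2 = 4900 ≡ 74
29^32 ≡ 74^2 = 5476 ≡ 15
R · y^e mod p:
12^2 = 144 ≡ 17
12^4 ≡ 17^2 = 289 ≡ 35
12^8 ≡ 35^2 = 1225 ≡ 82
12^16 ≡ 82^2 = 6724 ≡ 120
12^32 ≡ 120^2 = 14400 ≡ 49
12^64 ≡ 49^2 = 2401 ≡ 115
88 = 64 + 16 + 8, so 12^88 ≡ 115·120·82 ≡ 30 (mod 127)
64·30 = 1920 ≡ 15 (mod 127)
15 ≡ 15 (mod 127); signature holds.

genuine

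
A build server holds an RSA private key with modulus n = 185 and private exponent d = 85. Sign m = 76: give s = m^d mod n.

126

Squares mod 185: m^1≡76, m^2≡41, m^4≡16, m^8≡71, m^16≡46, m^32≡81, m^64≡86
85 = 64 + 16 + 4 + 1, so m^85 ≡ 86·46·16·76 ≡ 126 (mod 185)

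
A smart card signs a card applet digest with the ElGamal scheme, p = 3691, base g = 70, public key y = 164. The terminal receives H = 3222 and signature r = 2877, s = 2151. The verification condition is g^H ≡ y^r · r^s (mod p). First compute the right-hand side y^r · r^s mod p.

Squares mod 3691: 164^1≡164, 164^2≡1059, 164^4≡3108, 164^8≡317, 164^16≡832, 164^32≡2007, 164^64≡1168, 164^128≡2245, 164^256≡1810, 164^512≡2183, 164^1024≡408, 164^2048≡369
2877 = 2048 + 512 + 256 + 32 + 16 + 8 + 4 + 1, so 164^2877 ≡ 369·2183·1810·2007·832·317·3108·164 ≡ 151 (mod 3691)
Squares mod 3691: 2877^1≡2877, 2877^2≡1907, 2877^4≡1014, 2877^8≡2098, 2877^16≡1932, 2877^32≡1023, 2877^64≡1976, 2877^128≡3189, 2877^256≡1016, 2877^512≡2467, 2877^1024≡3321, 2877^2048≡333
2151 = 2048 + 64 + 32 + 4 + 2 + 1, so 2877^2151 ≡ 333·1976·1023·1014·1907·2877 ≡ 862 (mod 3691)
y^r · r^s ≡ 151·862 = 130162 ≡ 977 (mod 3691)

977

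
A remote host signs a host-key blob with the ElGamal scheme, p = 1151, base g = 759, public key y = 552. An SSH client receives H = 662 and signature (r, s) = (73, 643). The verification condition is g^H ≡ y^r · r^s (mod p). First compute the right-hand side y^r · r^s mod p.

Squares mod 1151: 552^1≡552, 552^2≡840, 552^4≡37, 552^8≡218, 552^16≡333, 552^32≡393, 552^64≡215
73 = 64 + 8 + 1, so 552^73 ≡ 215·218·552 ≡ 62 (mod 1151)
Squares mod 1151: 73^1≡73, 73^2≡725, 73^4≡769, 73^8≡898, 73^16≡704, 73^32≡686, 73^64≡988, 73^128≡96, 73^256≡8, 73^512≡64
643 = 512 + 128 + 2 + 1, so 73^643 ≡ 64·96·725·73 ≡ 1039 (mod 1151)
y^r · r^s ≡ 62·1039 = 64418 ≡ 1113 (mod 1151)

1113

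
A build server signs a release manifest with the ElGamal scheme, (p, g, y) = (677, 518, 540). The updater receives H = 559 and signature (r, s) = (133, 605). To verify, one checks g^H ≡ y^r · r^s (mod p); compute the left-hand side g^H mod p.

518^2 = 268324 ≡ 232
518^4 ≡ 232^2 = 53824 ≡ 341
518^8 ≡ 341^2 = 116281 ≡ 514
518^16 ≡ 514^2 = 264196 ≡ 166
518^32 ≡ 166^2 = 27556 ≡ 476
518^64 ≡ 476^2 = 226576 ≡ 458
518^128 ≡ 458^2 = 209764 ≡ 571
518^256 ≡ 571^2 = 326041 ≡ 404
518^512 ≡ 404^2 = 163216 ≡ 59
559 = 512 + 32 + 8 + 4 + 2 + 1, so 518^559 ≡ 59·476·514·341·232·518 ≡ 144 (mod 677)

144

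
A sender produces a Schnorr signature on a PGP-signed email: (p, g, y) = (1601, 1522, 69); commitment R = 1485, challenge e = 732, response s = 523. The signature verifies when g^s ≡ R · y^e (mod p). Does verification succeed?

g^s mod p:
1522^2 = 2316484 ≡ 1438
1522^4 ≡ 1438^2 = 2067844 ≡ 953
1522^8 ≡ 953^2 = 908209 ≡ 442
1522^16 ≡ 442^2 = 195364 ≡ 42
1522^32 ≡ 42^2 = 1764 ≡ 163
1522^64 ≡ 163^2 = 26569 ≡ 953
1522^128 ≡ 953^2 = 908209 ≡ 442
1522^256 ≡ 442^2 = 195364 ≡ 42
1522^512 ≡ 42^2 = 1764 ≡ 163
523 = 512 + 8 + 2 + 1, so 1522^523 ≡ 163·442·1438·1522 ≡ 69 (mod 1601)
R · y^e mod p:
69^2 = 4761 ≡ 1559
69^4 ≡ 1559^2 = 2430481 ≡ 163
69^8 ≡ 163^2 = 26569 ≡ 953
69^16 ≡ 953^2 = 908209 ≡ 442
69^32 ≡ 442^2 = 195364 ≡ 42
69^64 ≡ 42^2 = 1764 ≡ 163
69^128 ≡ 163^2 = 26569 ≡ 953
69^256 ≡ 953^2 = 908209 ≡ 442
69^512 ≡ 442^2 = 195364 ≡ 42
732 = 512 + 128 + 64 + 16 + 8 + 4, so 69^732 ≡ 42·953·163·442·953·163 ≡ 42 (mod 1601)
1485·42 = 62370 ≡ 1532 (mod 1601)
69 ≠ 1532; the check fails.

fails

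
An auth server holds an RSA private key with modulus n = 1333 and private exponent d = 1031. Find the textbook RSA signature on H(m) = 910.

Squares mod 1333: (H(m))^1≡910, (H(m))^2≡307, (H(m))^4≡939, (H(m))^8≡608, (H(m))^16≡423, (H(m))^32≡307, (H(m))^64≡939, (H(m))^128≡608, (H(m))^256≡423, (H(m))^512≡307, (H(m))^1024≡939
1031 = 1024 + 4 + 2 + 1, so (H(m))^1031 ≡ 939·939·307·910 ≡ 768 (mod 1333)

768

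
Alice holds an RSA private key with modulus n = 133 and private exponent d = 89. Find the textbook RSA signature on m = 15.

Squares mod 133: m^1≡15, m^2≡92, m^4≡85, m^8≡43, m^16≡120, m^32≡36, m^64≡99
89 = 64 + 16 + 8 + 1, so m^89 ≡ 99·120·43·15 ≡ 71 (mod 133)

71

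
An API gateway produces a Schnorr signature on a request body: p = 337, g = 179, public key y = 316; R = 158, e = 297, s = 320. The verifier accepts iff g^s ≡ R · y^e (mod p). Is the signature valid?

g^s mod p:
Squares mod 337: 179^1≡179, 179^2≡26, 179^4≡2, 179^8≡4, 179^16≡16, 179^32≡256, 179^64≡158, 179^128≡26, 179^256≡2
320 = 256 + 64, so 179^320 ≡ 2·158 ≡ 316 (mod 337)
R · y^e mod p:
Squares mod 337: 316^1≡316, 316^2≡104, 316^4≡32, 316^8≡13, 316^16≡169, 316^32≡253, 316^64≡316, 316^128≡104, 316^256≡32
297 = 256 + 32 + 8 + 1, so 316^297 ≡ 32·253·13·316 ≡ 175 (mod 337)
158·175 = 27650 ≡ 16 (mod 337)
316 ≠ 16; the check fails.

invalid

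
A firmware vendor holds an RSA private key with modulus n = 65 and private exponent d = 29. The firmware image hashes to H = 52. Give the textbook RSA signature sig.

H^2 ≡ 52^2 = 2704 ≡ 39
H^4 ≡ 39^2 = 1521 ≡ 26
H^8 ≡ 26^2 = 676 ≡ 26
H^16 ≡ 26^2 = 676 ≡ 26
29 = 16 + 8 + 4 + 1, so H^29 ≡ 26·26·26·52 ≡ 52 (mod 65)

52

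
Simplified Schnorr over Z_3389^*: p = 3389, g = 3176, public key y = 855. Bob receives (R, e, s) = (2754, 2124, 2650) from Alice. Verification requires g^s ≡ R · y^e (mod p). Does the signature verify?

does not verify

g^s mod p:
Squares mod 3389: 3176^1≡3176, 3176^2≡1312, 3176^4≡3121, 3176^8≡655, 3176^16≡2011, 3176^32≡1044, 3176^64≡2067, 3176^128≡2349, 3176^256≡509, 3176^512≡1517, 3176^1024≡158, 3176^2048≡1241
2650 = 2048 + 512 + 64 + 16 + 8 + 2, so 3176^2650 ≡ 1241·1517·2067·2011·655·1312 ≡ 991 (mod 3389)
R · y^e mod p:
Squares mod 3389: 855^1≡855, 855^2≡2390, 855^4≡1635, 855^8≡2693, 855^16≡3178, 855^32≡464, 855^64≡1789, 855^128≡1305, 855^256≡1747, 855^512≡1909, 855^1024≡1106, 855^2048≡3196
2124 = 2048 + 64 + 8 + 4, so 855^2124 ≡ 3196·1789·2693·1635 ≡ 112 (mod 3389)
2754·112 = 308448 ≡ 49 (mod 3389)
991 ≠ 49; the check fails.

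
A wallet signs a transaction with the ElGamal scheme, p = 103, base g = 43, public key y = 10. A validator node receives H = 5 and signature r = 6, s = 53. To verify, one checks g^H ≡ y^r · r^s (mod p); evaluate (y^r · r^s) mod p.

45

Squares mod 103: 10^1≡10, 10^2≡100, 10^4≡9
6 = 4 + 2, so 10^6 ≡ 9·100 ≡ 76 (mod 103)
Squares mod 103: 6^1≡6, 6^2≡36, 6^4≡60, 6^8≡98, 6^16≡25, 6^32≡7
53 = 32 + 16 + 4 + 1, so 6^53 ≡ 7·25·60·6 ≡ 67 (mod 103)
y^r · r^s ≡ 76·67 = 5092 ≡ 45 (mod 103)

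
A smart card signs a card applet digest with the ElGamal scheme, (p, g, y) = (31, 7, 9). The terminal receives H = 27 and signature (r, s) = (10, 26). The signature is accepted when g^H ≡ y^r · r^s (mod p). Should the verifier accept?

Left side g^H mod p:
7^27 mod 31 = 16
Right side y^r · r^s mod p:
9^10 mod 31 = 5
10^26 mod 31 = 19
5·19 = 95 ≡ 2 (mod 31)
16 ≠ 2, so verification fails.

reject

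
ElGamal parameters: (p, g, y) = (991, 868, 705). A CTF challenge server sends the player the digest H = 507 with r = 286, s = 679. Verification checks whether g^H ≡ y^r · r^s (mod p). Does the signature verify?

does not verify

Left side g^H mod p:
Squares mod 991: 868^1≡868, 868^2≡264, 868^4≡326, 868^8≡239, 868^16≡634, 868^32≡601, 868^64≡477, 868^128≡590, 868^256≡259
507 = 256 + 128 + 64 + 32 + 16 + 8 + 2 + 1, so 868^507 ≡ 259·590·477·601·634·239·264·868 ≡ 375 (mod 991)
Right side y^r · r^s mod p:
Squares mod 991: 705^1≡705, 705^2≡534, 705^4≡739, 705^8≡80, 705^16≡454, 705^32≡979, 705^64≡144, 705^128≡916, 705^256≡670
286 = 256 + 16 + 8 + 4 + 2, so 705^286 ≡ 670·454·80·739·534 ≡ 898 (mod 991)
Squares mod 991: 286^1≡286, 286^2≡534, 286^4≡739, 286^8≡80, 286^16≡454, 286^32≡979, 286^64≡144, 286^128≡916, 286^256≡670, 286^512≡968
679 = 512 + 128 + 32 + 4 + 2 + 1, so 286^679 ≡ 968·916·979·739·534·286 ≡ 135 (mod 991)
898·135 = 121230 ≡ 328 (mod 991)
375 ≠ 328, so verification fails.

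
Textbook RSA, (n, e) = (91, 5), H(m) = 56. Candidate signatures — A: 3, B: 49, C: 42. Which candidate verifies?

B

Candidate A: Squares mod 91: 3^1≡3, 3^2≡9, 3^4≡81; 5 = 4 + 1, so 3^5 ≡ 81·3 ≡ 61 (mod 91)
Candidate B: Squares mod 91: 49^1≡49, 49^2≡35, 49^4≡42; 5 = 4 + 1, so 49^5 ≡ 42·49 ≡ 56 (mod 91)
  → matches H(m) = 56
Candidate C: Squares mod 91: 42^1≡42, 42^2≡35, 42^4≡42; 5 = 4 + 1, so 42^5 ≡ 42·42 ≡ 35 (mod 91)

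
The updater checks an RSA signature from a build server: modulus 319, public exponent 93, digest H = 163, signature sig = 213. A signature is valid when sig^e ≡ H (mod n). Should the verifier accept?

accept

sig^2 ≡ 213^2 = 45369 ≡ 71
sig^4 ≡ 71^2 = 5041 ≡ 256
sig^8 ≡ 256^2 = 65536 ≡ 141
sig^16 ≡ 141^2 = 19881 ≡ 103
sig^32 ≡ 103^2 = 10609 ≡ 82
sig^64 ≡ 82^2 = 6724 ≡ 25
93 = 64 + 16 + 8 + 4 + 1, so sig^93 ≡ 25·103·141·256·213 ≡ 163 (mod 319)
Since 163 equals the digest 163, verification succeeds.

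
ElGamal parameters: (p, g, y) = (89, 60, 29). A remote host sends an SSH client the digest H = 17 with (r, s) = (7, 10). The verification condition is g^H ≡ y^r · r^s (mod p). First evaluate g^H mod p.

60^2 = 3600 ≡ 40
60^4 ≡ 40^2 = 1600 ≡ 87
60^8 ≡ 87^2 = 7569 ≡ 4
60^16 ≡ 4^2 = 16
17 = 16 + 1, so 60^17 ≡ 16·60 ≡ 70 (mod 89)

70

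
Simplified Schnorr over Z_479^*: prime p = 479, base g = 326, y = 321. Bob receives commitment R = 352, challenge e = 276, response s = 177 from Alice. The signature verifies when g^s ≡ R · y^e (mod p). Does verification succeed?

fails

g^s mod p:
326^2 = 106276 ≡ 417
326^4 ≡ 417^2 = 173889 ≡ 12
326^8 ≡ 12^2 = 144
326^16 ≡ 144^2 = 20736 ≡ 139
326^32 ≡ 139^2 = 19321 ≡ 161
326^64 ≡ 161^2 = 25921 ≡ 55
326^128 ≡ 55^2 = 3025 ≡ 151
177 = 128 + 32 + 16 + 1, so 326^177 ≡ 151·161·139·326 ≡ 25 (mod 479)
R · y^e mod p:
321^2 = 103041 ≡ 56
321^4 ≡ 56^2 = 3136 ≡ 262
321^8 ≡ 262^2 = 68644 ≡ 147
321^16 ≡ 147^2 = 21609 ≡ 54
321^32 ≡ 54^2 = 2916 ≡ 42
321^64 ≡ 42^2 = 1764 ≡ 327
321^128 ≡ 327^2 = 106929 ≡ 112
321^256 ≡ 112^2 = 12544 ≡ 90
276 = 256 + 16 + 4, so 321^276 ≡ 90·54·262 ≡ 138 (mod 479)
352·138 = 48576 ≡ 197 (mod 479)
25 ≠ 197; the check fails.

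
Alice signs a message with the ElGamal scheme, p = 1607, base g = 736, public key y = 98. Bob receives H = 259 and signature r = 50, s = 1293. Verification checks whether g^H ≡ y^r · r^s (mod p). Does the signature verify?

verifies

Left side g^H mod p:
736^259 mod 1607 = 1373
Right side y^r · r^s mod p:
98^50 mod 1607 = 292
50^1293 mod 1607 = 1287
292·1287 = 375804 ≡ 1373 (mod 1607)
1373 ≡ 1373 (mod 1607), so the signature is genuine.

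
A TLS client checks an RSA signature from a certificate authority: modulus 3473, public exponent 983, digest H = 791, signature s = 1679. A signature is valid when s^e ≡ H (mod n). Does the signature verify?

Squares mod 3473: s^1≡1679, s^2≡2438, s^4≡1541, s^8≡2622, s^16≡1817, s^32≡2139, s^64≡1380, s^128≡1196, s^256≡3013, s^512≡3220
983 = 512 + 256 + 128 + 64 + 16 + 4 + 2 + 1, so s^983 ≡ 3220·3013·1196·1380·1817·1541·2438·1679 ≡ 2622 (mod 3473)
2622 ≠ 791, so verification fails.

does not verify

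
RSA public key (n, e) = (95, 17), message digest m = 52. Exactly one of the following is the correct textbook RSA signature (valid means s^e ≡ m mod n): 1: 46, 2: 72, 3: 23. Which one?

Candidate 1: Squares mod 95: 46^1≡46, 46^2≡26, 46^4≡11, 46^8≡26, 46^16≡11; 17 = 16 + 1, so 46^17 ≡ 11·46 ≡ 31 (mod 95)
Candidate 2: Squares mod 95: 72^1≡72, 72^2≡54, 72^4≡66, 72^8≡81, 72^16≡6; 17 = 16 + 1, so 72^17 ≡ 6·72 ≡ 52 (mod 95)
  → matches m = 52
Candidate 3: Squares mod 95: 23^1≡23, 23^2≡54, 23^4≡66, 23^8≡81, 23^16≡6; 17 = 16 + 1, so 23^17 ≡ 6·23 ≡ 43 (mod 95)

2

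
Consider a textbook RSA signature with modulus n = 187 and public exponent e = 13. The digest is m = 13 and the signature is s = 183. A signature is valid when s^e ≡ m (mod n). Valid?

yes

s^13 mod 187 = 13
13 = m, so the signature checks out.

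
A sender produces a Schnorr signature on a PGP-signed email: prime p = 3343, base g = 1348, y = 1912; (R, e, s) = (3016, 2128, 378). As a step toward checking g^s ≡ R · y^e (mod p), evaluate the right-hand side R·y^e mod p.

Squares mod 3343: 1912^1≡1912, 1912^2≡1845, 1912^4≡851, 1912^8≡2113, 1912^16≡1864, 1912^32≡1119, 1912^64≡1879, 1912^128≡433, 1912^256≡281, 1912^512≡2072, 1912^1024≡772, 1912^2048≡930
2128 = 2048 + 64 + 16, so 1912^2128 ≡ 930·1879·1864 ≡ 1943 (mod 3343)
R · y^e ≡ 3016·1943 = 5860088 ≡ 3152 (mod 3343)

3152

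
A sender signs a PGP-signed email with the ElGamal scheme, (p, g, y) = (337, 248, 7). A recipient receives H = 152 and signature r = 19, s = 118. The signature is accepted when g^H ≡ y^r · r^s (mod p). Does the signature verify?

verifies

Left side g^H mod p:
248^2 = 61504 ≡ 170
248^4 ≡ 170^2 = 28900 ≡ 255
248^8 ≡ 255^2 = 65025 ≡ 321
248^16 ≡ 321^2 = 103041 ≡ 256
248^32 ≡ 256^2 = 65536 ≡ 158
248^64 ≡ 158^2 = 24964 ≡ 26
248^128 ≡ 26^2 = 676 ≡ 2
152 = 128 + 16 + 8, so 248^152 ≡ 2·256·321 ≡ 233 (mod 337)
Right side y^r · r^s mod p:
7^2 = 49
7^4 ≡ 49^2 = 2401 ≡ 42
7^8 ≡ 42^2 = 1764 ≡ 79
7^16 ≡ 79^2 = 6241 ≡ 175
19 = 16 + 2 + 1, so 7^19 ≡ 175·49·7 ≡ 39 (mod 337)
19^2 = 361 ≡ 24
19^4 ≡ 24^2 = 576 ≡ 239
19^8 ≡ 239^2 = 57121 ≡ 168
19^16 ≡ 168^2 = 28224 ≡ 253
19^32 ≡ 253^2 = 64009 ≡ 316
19^64 ≡ 316^2 = 99856 ≡ 104
118 = 64 + 32 + 16 + 4 + 2, so 19^118 ≡ 104·316·253·239·24 ≡ 222 (mod 337)
39·222 = 8658 ≡ 233 (mod 337)
233 ≡ 233 (mod 337), so the signature is genuine.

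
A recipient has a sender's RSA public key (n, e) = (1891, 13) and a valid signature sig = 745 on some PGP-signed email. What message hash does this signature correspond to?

745

sig^2 ≡ 745^2 = 555025 ≡ 962
sig^4 ≡ 962^2 = 925444 ≡ 745
sig^8 ≡ 745^2 = 555025 ≡ 962
13 = 8 + 4 + 1, so sig^13 ≡ 962·745·745 ≡ 745 (mod 1891)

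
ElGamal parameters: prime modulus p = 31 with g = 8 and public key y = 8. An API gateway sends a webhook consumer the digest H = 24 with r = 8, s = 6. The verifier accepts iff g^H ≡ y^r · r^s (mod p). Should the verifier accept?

Left side g^H mod p:
8^2 = 64 ≡ 2
8^4 ≡ 2^2 = 4
8^8 ≡ 4^2 = 16
8^16 ≡ 16^2 = 256 ≡ 8
24 = 16 + 8, so 8^24 ≡ 8·16 ≡ 4 (mod 31)
Right side y^r · r^s mod p:
8^2 = 64 ≡ 2
8^4 ≡ 2^2 = 4
8^8 ≡ 4^2 = 16
8^2 = 64 ≡ 2
8^4 ≡ 2^2 = 4
6 = 4 + 2, so 8^6 ≡ 4·2 ≡ 8 (mod 31)
16·8 = 128 ≡ 4 (mod 31)
4 ≡ 4 (mod 31), so the signature is genuine.

accept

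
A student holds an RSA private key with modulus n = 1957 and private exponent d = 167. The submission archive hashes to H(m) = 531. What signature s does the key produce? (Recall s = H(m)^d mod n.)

341

(H(m))^2 ≡ 531^2 = 281961 ≡ 153
(H(m))^4 ≡ 153^2 = 23409 ≡ 1882
(H(m))^8 ≡ 1882^2 = 3541924 ≡ 1711
(H(m))^16 ≡ 1711^2 = 2927521 ≡ 1806
(H(m))^32 ≡ 1806^2 = 3261636 ≡ 1274
(H(m))^64 ≡ 1274^2 = 1623076 ≡ 723
(H(m))^128 ≡ 723^2 = 522729 ≡ 210
167 = 128 + 32 + 4 + 2 + 1, so (H(m))^167 ≡ 210·1274·1882·153·531 ≡ 341 (mod 1957)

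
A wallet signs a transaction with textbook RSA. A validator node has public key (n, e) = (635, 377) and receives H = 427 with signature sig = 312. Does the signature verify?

verifies

sig^2 ≡ 312^2 = 97344 ≡ 189
sig^4 ≡ 189^2 = 35721 ≡ 161
sig^8 ≡ 161^2 = 25921 ≡ 521
sig^16 ≡ 521^2 = 271441 ≡ 296
sig^32 ≡ 296^2 = 87616 ≡ 621
sig^64 ≡ 621^2 = 385641 ≡ 196
sig^128 ≡ 196^2 = 38416 ≡ 316
sig^256 ≡ 316^2 = 99856 ≡ 161
377 = 256 + 64 + 32 + 16 + 8 + 1, so sig^377 ≡ 161·196·621·296·521·312 ≡ 427 (mod 635)
427 = H, so the signature checks out.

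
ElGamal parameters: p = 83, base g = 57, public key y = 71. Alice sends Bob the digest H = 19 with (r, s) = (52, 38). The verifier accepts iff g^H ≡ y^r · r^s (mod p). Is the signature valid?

invalid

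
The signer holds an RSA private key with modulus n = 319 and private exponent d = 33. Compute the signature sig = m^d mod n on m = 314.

m^2 ≡ 314^2 = 98596 ≡ 25
m^4 ≡ 25^2 = 625 ≡ 306
m^8 ≡ 306^2 = 93636 ≡ 169
m^16 ≡ 169^2 = 28561 ≡ 170
m^32 ≡ 170^2 = 28900 ≡ 190
33 = 32 + 1, so m^33 ≡ 190·314 ≡ 7 (mod 319)

7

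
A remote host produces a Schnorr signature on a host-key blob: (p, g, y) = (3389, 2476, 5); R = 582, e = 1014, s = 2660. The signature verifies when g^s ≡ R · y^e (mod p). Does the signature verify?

g^s mod p:
2476^2 = 6130576 ≡ 3264
2476^4 ≡ 3264^2 = 10653696 ≡ 2069
2476^8 ≡ 2069^2 = 4280761 ≡ 454
2476^16 ≡ 454^2 = 206116 ≡ 2776
2476^32 ≡ 2776^2 = 7706176 ≡ 2979
2476^64 ≡ 2979^2 = 8874441 ≡ 2039
2476^128 ≡ 2039^2 = 4157521 ≡ 2607
2476^256 ≡ 2607^2 = 6796449 ≡ 1504
2476^512 ≡ 1504^2 = 2262016 ≡ 1553
2476^1024 ≡ 1553^2 = 2411809 ≡ 2230
2476^2048 ≡ 2230^2 = 4972900 ≡ 1237
2660 = 2048 + 512 + 64 + 32 + 4, so 2476^2660 ≡ 1237·1553·2039·2979·2069 ≡ 2330 (mod 3389)
R · y^e mod p:
5^2 = 25
5^4 ≡ 25^2 = 625
5^8 ≡ 625^2 = 390625 ≡ 890
5^16 ≡ 890^2 = 792100 ≡ 2463
5^32 ≡ 2463^2 = 6066369 ≡ 59
5^64 ≡ 59^2 = 3481 ≡ 92
5^128 ≡ 92^2 = 8464 ≡ 1686
5^256 ≡ 1686^2 = 2842596 ≡ 2614
5^512 ≡ 2614^2 = 6832996 ≡ 772
1014 = 512 + 256 + 128 + 64 + 32 + 16 + 4 + 2, so 5^1014 ≡ 772·2614·1686·92·59·2463·625·25 ≡ 1153 (mod 3389)
582·1153 = 671046 ≡ 24 (mod 3389)
2330 ≠ 24; the check fails.

does not verify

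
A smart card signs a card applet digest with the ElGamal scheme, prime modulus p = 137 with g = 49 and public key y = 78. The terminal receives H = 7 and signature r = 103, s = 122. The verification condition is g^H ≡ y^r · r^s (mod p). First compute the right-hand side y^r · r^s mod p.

63

78^2 = 6084 ≡ 56
78^4 ≡ 56^2 = 3136 ≡ 122
78^8 ≡ 122^2 = 14884 ≡ 88
78^16 ≡ 88^2 = 7744 ≡ 72
78^32 ≡ 72^2 = 5184 ≡ 115
78^64 ≡ 115^2 = 13225 ≡ 73
103 = 64 + 32 + 4 + 2 + 1, so 78^103 ≡ 73·115·122·56·78 ≡ 78 (mod 137)
103^2 = 10609 ≡ 60
103^4 ≡ 60^2 = 3600 ≡ 38
103^8 ≡ 38^2 = 1444 ≡ 74
103^16 ≡ 74^2 = 5476 ≡ 133
103^32 ≡ 133^2 = 17689 ≡ 16
103^64 ≡ 16^2 = 256 ≡ 119
122 = 64 + 32 + 16 + 8 + 2, so 103^122 ≡ 119·16·133·74·60 ≡ 122 (mod 137)
y^r · r^s ≡ 78·122 = 9516 ≡ 63 (mod 137)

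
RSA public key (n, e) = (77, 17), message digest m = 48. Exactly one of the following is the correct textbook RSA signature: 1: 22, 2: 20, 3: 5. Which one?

2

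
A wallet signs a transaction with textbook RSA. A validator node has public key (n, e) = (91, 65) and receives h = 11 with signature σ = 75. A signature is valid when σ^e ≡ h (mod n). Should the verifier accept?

σ^65 mod 91 = 17
17 ≠ 11, so verification fails.

reject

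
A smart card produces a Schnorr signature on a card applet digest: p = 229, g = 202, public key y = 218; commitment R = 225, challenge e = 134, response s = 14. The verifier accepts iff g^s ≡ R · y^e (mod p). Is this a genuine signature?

g^s mod p:
202^2 = 40804 ≡ 42
202^4 ≡ 42^2 = 1764 ≡ 161
202^8 ≡ 161^2 = 25921 ≡ 44
14 = 8 + 4 + 2, so 202^14 ≡ 44·161·42 ≡ 57 (mod 229)
R · y^e mod p:
218^2 = 47524 ≡ 121
218^4 ≡ 121^2 = 14641 ≡ 214
218^8 ≡ 214^2 = 45796 ≡ 225
218^16 ≡ 225^2 = 50625 ≡ 16
218^32 ≡ 16^2 = 256 ≡ 27
218^64 ≡ 27^2 = 729 ≡ 42
218^128 ≡ 42^2 = 1764 ≡ 161
134 = 128 + 4 + 2, so 218^134 ≡ 161·214·121 ≡ 218 (mod 229)
225·218 = 49050 ≡ 44 (mod 229)
57 ≠ 44; the check fails.

forged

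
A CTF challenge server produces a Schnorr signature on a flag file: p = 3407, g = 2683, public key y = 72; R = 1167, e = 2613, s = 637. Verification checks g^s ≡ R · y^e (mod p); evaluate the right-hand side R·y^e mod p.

1417

Squares mod 3407: 72^1≡72, 72^2≡1777, 72^4≡2847, 72^8≡156, 72^16≡487, 72^32≡2086, 72^64≡657, 72^128≡2367, 72^256≡1581, 72^512≡2230, 72^1024≡2087, 72^2048≡1423
2613 = 2048 + 512 + 32 + 16 + 4 + 1, so 72^2613 ≡ 1423·2230·2086·487·2847·72 ≡ 3271 (mod 3407)
R · y^e ≡ 1167·3271 = 3817257 ≡ 1417 (mod 3407)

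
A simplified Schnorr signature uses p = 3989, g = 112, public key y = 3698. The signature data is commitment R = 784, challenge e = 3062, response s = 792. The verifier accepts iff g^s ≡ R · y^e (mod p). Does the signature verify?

g^s mod p:
112^2 = 12544 ≡ 577
112^4 ≡ 577^2 = 332929 ≡ 1842
112^8 ≡ 1842^2 = 3392964 ≡ 2314
112^16 ≡ 2314^2 = 5354596 ≡ 1358
112^32 ≡ 1358^2 = 1844164 ≡ 1246
112^64 ≡ 1246^2 = 1552516 ≡ 795
112^128 ≡ 795^2 = 632025 ≡ 1763
112^256 ≡ 1763^2 = 3108169 ≡ 738
112^512 ≡ 738^2 = 544644 ≡ 2140
792 = 512 + 256 + 16 + 8, so 112^792 ≡ 2140·738·1358·2314 ≡ 2894 (mod 3989)
R · y^e mod p:
3698^2 = 13675204 ≡ 912
3698^4 ≡ 912^2 = 831744 ≡ 2032
3698^8 ≡ 2032^2 = 4129024 ≡ 409
3698^16 ≡ 409^2 = 167281 ≡ 3732
3698^32 ≡ 3732^2 = 13927824 ≡ 2225
3698^64 ≡ 2225^2 = 4950625 ≡ 276
3698^128 ≡ 276^2 = 76176 ≡ 385
3698^256 ≡ 385^2 = 148225 ≡ 632
3698^512 ≡ 632^2 = 399424 ≡ 524
3698^1024 ≡ 524^2 = 274576 ≡ 3324
3698^2048 ≡ 3324^2 = 11048976 ≡ 3435
3062 = 2048 + 512 + 256 + 128 + 64 + 32 + 16 + 4 + 2, so 3698^3062 ≡ 3435·524·632·385·276·2225·3732·2032·912 ≡ 2334 (mod 3989)
784·2334 = 1829856 ≡ 2894 (mod 3989)
2894 ≡ 2894 (mod 3989); signature holds.

verifies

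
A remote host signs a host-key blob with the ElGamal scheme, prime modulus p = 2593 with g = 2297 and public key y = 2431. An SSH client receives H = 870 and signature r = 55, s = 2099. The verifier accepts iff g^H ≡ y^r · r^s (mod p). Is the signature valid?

Left side g^H mod p:
2297^2 = 5276209 ≡ 2047
2297^4 ≡ 2047^2 = 4190209 ≡ 2514
2297^8 ≡ 2514^2 = 6320196 ≡ 1055
2297^16 ≡ 1055^2 = 1113025 ≡ 628
2297^32 ≡ 628^2 = 394384 ≡ 248
2297^64 ≡ 248^2 = 61504 ≡ 1865
2297^128 ≡ 1865^2 = 3478225 ≡ 1012
2297^256 ≡ 1012^2 = 1024144 ≡ 2502
2297^512 ≡ 2502^2 = 6260004 ≡ 502
870 = 512 + 256 + 64 + 32 + 4 + 2, so 2297^870 ≡ 502·2502·1865·248·2514·2047 ≡ 1591 (mod 2593)
Right side y^r · r^s mod p:
2431^2 = 5909761 ≡ 314
2431^4 ≡ 314^2 = 98596 ≡ 62
2431^8 ≡ 62^2 = 3844 ≡ 1251
2431^16 ≡ 1251^2 = 1565001 ≡ 1422
2431^32 ≡ 1422^2 = 2022084 ≡ 2137
55 = 32 + 16 + 4 + 2 + 1, so 2431^55 ≡ 2137·1422·62·314·2431 ≡ 253 (mod 2593)
55^2 = 3025 ≡ 432
55^4 ≡ 432^2 = 186624 ≡ 2521
55^8 ≡ 2521^2 = 6355441 ≡ 2591
55^16 ≡ 2591^2 = 6713281 ≡ 4
55^32 ≡ 4^2 = 16
55^64 ≡ 16^2 = 256
55^128 ≡ 256^2 = 65536 ≡ 711
55^256 ≡ 711^2 = 505521 ≡ 2479
55^512 ≡ 2479^2 = 6145441 ≡ 31
55^1024 ≡ 31^2 = 961
55^2048 ≡ 961^2 = 923521 ≡ 413
2099 = 2048 + 32 + 16 + 2 + 1, so 55^2099 ≡ 413·16·4·432·55 ≡ 2313 (mod 2593)
253·2313 = 585189 ≡ 1764 (mod 2593)
1591 ≠ 1764, so verification fails.

invalid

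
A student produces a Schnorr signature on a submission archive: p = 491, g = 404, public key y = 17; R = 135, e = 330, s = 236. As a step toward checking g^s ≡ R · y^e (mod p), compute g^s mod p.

106

Squares mod 491: 404^1≡404, 404^2≡204, 404^4≡372, 404^8≡413, 404^16≡192, 404^32≡39, 404^64≡48, 404^128≡340
236 = 128 + 64 + 32 + 8 + 4, so 404^236 ≡ 340·48·39·413·372 ≡ 106 (mod 491)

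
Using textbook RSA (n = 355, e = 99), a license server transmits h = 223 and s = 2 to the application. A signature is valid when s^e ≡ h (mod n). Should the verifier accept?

accept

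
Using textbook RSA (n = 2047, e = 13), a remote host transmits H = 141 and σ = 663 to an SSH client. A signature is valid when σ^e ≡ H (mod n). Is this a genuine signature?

σ^2 ≡ 663^2 = 439569 ≡ 1511
σ^4 ≡ 1511^2 = 2283121 ≡ 716
σ^8 ≡ 716^2 = 512656 ≡ 906
13 = 8 + 4 + 1, so σ^13 ≡ 906·716·663 ≡ 513 (mod 2047)
513 ≠ 141, so verification fails.

forged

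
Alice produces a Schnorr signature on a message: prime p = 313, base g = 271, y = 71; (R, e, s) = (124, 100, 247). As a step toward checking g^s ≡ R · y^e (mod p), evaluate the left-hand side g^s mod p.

Squares mod 313: 271^1≡271, 271^2≡199, 271^4≡163, 271^8≡277, 271^16≡44, 271^32≡58, 271^64≡234, 271^128≡294
247 = 128 + 64 + 32 + 16 + 4 + 2 + 1, so 271^247 ≡ 294·234·58·44·163·199·271 ≡ 5 (mod 313)

5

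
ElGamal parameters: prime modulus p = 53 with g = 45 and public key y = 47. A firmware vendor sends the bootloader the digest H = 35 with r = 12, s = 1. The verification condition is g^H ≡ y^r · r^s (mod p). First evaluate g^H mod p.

45^2 = 2025 ≡ 11
45^4 ≡ 11^2 = 121 ≡ 15
45^8 ≡ 15^2 = 225 ≡ 13
45^16 ≡ 13^2 = 169 ≡ 10
45^32 ≡ 10^2 = 100 ≡ 47
35 = 32 + 2 + 1, so 45^35 ≡ 47·11·45 ≡ 51 (mod 53)

51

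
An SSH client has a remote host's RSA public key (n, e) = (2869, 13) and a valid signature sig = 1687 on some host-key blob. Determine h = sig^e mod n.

Squares mod 2869: sig^1≡1687, sig^2≡2790, sig^4≡503, sig^8≡537
13 = 8 + 4 + 1, so sig^13 ≡ 537·503·1687 ≡ 2594 (mod 2869)

2594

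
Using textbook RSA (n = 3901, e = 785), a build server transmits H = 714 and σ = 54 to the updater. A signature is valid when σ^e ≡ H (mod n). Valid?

no

σ^2 ≡ 54^2 = 2916
σ^4 ≡ 2916^2 = 8503056 ≡ 2777
σ^8 ≡ 2777^2 = 7711729 ≡ 3353
σ^16 ≡ 3353^2 = 11242609 ≡ 3828
σ^32 ≡ 3828^2 = 14653584 ≡ 1428
σ^64 ≡ 1428^2 = 2039184 ≡ 2862
σ^128 ≡ 2862^2 = 8191044 ≡ 2845
σ^256 ≡ 2845^2 = 8094025 ≡ 3351
σ^512 ≡ 3351^2 = 11229201 ≡ 2123
785 = 512 + 256 + 16 + 1, so σ^785 ≡ 2123·3351·3828·54 ≡ 578 (mod 3901)
The recovered value 578 does not match the digest 714.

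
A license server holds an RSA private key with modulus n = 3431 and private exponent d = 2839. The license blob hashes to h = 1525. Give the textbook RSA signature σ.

Squares mod 3431: h^1≡1525, h^2≡2838, h^4≡1687, h^8≡1670, h^16≡2928, h^32≡2546, h^64≡957, h^128≡3203, h^256≡519, h^512≡1743, h^1024≡1614, h^2048≡867
2839 = 2048 + 512 + 256 + 16 + 4 + 2 + 1, so h^2839 ≡ 867·1743·519·2928·1687·2838·1525 ≡ 1014 (mod 3431)

1014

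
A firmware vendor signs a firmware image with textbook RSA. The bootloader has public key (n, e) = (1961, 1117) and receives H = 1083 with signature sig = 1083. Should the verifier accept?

sig^2 ≡ 1083^2 = 1172889 ≡ 211
sig^4 ≡ 211^2 = 44521 ≡ 1379
sig^8 ≡ 1379^2 = 1901641 ≡ 1432
sig^16 ≡ 1432^2 = 2050624 ≡ 1379
sig^32 ≡ 1379^2 = 1901641 ≡ 1432
sig^64 ≡ 1432^2 = 2050624 ≡ 1379
sig^128 ≡ 1379^2 = 1901641 ≡ 1432
sig^256 ≡ 1432^2 = 2050624 ≡ 1379
sig^512 ≡ 1379^2 = 1901641 ≡ 1432
sig^1024 ≡ 1432^2 = 2050624 ≡ 1379
1117 = 1024 + 64 + 16 + 8 + 4 + 1, so sig^1117 ≡ 1379·1379·1379·1432·1379·1083 ≡ 1083 (mod 1961)
sig^1117 mod 1961 = 1083 matches H.

accept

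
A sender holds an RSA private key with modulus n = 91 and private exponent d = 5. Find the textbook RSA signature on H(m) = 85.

50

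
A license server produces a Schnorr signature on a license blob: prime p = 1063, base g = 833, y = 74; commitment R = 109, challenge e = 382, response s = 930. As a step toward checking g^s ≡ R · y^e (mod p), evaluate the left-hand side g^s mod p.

Squares mod 1063: 833^1≡833, 833^2≡813, 833^4≡846, 833^8≡317, 833^16≡567, 833^32≡463, 833^64≡706, 833^128≡952, 833^256≡628, 833^512≡11
930 = 512 + 256 + 128 + 32 + 2, so 833^930 ≡ 11·628·952·463·813 ≡ 878 (mod 1063)

878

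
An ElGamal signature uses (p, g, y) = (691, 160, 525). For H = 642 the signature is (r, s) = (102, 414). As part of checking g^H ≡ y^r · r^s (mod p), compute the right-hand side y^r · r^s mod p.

589

525^2 = 275625 ≡ 607
525^4 ≡ 607^2 = 368449 ≡ 146
525^8 ≡ 146^2 = 21316 ≡ 586
525^16 ≡ 586^2 = 343396 ≡ 660
525^32 ≡ 660^2 = 435600 ≡ 270
525^64 ≡ 270^2 = 72900 ≡ 345
102 = 64 + 32 + 4 + 2, so 525^102 ≡ 345·270·146·607 ≡ 4 (mod 691)
102^2 = 10404 ≡ 39
102^4 ≡ 39^2 = 1521 ≡ 139
102^8 ≡ 139^2 = 19321 ≡ 664
102^16 ≡ 664^2 = 440896 ≡ 38
102^32 ≡ 38^2 = 1444 ≡ 62
102^64 ≡ 62^2 = 3844 ≡ 389
102^128 ≡ 389^2 = 151321 ≡ 683
102^256 ≡ 683^2 = 466489 ≡ 64
414 = 256 + 128 + 16 + 8 + 4 + 2, so 102^414 ≡ 64·683·38·664·139·39 ≡ 320 (mod 691)
y^r · r^s ≡ 4·320 = 1280 ≡ 589 (mod 691)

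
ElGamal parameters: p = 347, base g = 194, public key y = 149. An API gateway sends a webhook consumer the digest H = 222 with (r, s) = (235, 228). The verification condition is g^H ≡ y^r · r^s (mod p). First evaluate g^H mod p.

Squares mod 347: 194^1≡194, 194^2≡160, 194^4≡269, 194^8≡185, 194^16≡219, 194^32≡75, 194^64≡73, 194^128≡124
222 = 128 + 64 + 16 + 8 + 4 + 2, so 194^222 ≡ 124·73·219·185·269·160 ≡ 296 (mod 347)

296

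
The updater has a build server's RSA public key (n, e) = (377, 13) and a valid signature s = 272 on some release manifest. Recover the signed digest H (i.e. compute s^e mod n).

s^2 ≡ 272^2 = 73984 ≡ 92
s^4 ≡ 92^2 = 8464 ≡ 170
s^8 ≡ 170^2 = 28900 ≡ 248
13 = 8 + 4 + 1, so s^13 ≡ 248·170·272 ≡ 311 (mod 377)

311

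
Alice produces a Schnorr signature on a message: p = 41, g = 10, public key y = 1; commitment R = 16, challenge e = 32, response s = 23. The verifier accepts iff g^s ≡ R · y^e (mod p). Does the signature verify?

verifies

g^s mod p:
10^2 = 100 ≡ 18
10^4 ≡ 18^2 = 324 ≡ 37
10^8 ≡ 37^2 = 1369 ≡ 16
10^16 ≡ 16^2 = 256 ≡ 10
23 = 16 + 4 + 2 + 1, so 10^23 ≡ 10·37·18·10 ≡ 16 (mod 41)
R · y^e mod p:
1^2 = 1
1^4 ≡ 1^2 = 1
1^8 ≡ 1^2 = 1
1^16 ≡ 1^2 = 1
1^32 ≡ 1^2 = 1
16·1 = 16 ≡ 16 (mod 41)
16 ≡ 16 (mod 41); signature holds.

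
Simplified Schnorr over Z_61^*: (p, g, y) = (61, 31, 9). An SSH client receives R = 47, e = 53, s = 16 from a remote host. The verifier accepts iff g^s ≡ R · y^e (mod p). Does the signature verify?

g^s mod p:
31^2 = 961 ≡ 46
31^4 ≡ 46^2 = 2116 ≡ 42
31^8 ≡ 42^2 = 1764 ≡ 56
31^16 ≡ 56^2 = 3136 ≡ 25
R · y^e mod p:
9^2 = 81 ≡ 20
9^4 ≡ 20^2 = 400 ≡ 34
9^8 ≡ 34^2 = 1156 ≡ 58
9^16 ≡ 58^2 = 3364 ≡ 9
9^32 ≡ 9^2 = 81 ≡ 20
53 = 32 + 16 + 4 + 1, so 9^53 ≡ 20·9·34·9 ≡ 58 (mod 61)
47·58 = 2726 ≡ 42 (mod 61)
25 ≠ 42; the check fails.

does not verify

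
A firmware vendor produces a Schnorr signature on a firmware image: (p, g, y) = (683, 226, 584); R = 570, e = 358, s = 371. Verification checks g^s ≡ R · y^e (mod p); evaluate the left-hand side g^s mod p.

666

226^371 mod 683 = 666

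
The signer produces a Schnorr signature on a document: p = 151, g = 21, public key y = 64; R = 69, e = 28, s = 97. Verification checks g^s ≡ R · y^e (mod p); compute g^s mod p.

99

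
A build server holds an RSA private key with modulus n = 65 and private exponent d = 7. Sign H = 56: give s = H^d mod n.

56

H^2 ≡ 56^2 = 3136 ≡ 16
H^4 ≡ 16^2 = 256 ≡ 61
7 = 4 + 2 + 1, so H^7 ≡ 61·16·56 ≡ 56 (mod 65)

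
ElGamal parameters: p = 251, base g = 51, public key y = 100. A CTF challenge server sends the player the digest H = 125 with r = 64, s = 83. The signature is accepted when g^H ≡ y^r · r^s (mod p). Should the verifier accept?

accept

Left side g^H mod p:
Squares mod 251: 51^1≡51, 51^2≡91, 51^4≡249, 51^8≡4, 51^16≡16, 51^32≡5, 51^64≡25
125 = 64 + 32 + 16 + 8 + 4 + 1, so 51^125 ≡ 25·5·16·4·249·51 ≡ 1 (mod 251)
Right side y^r · r^s mod p:
Squares mod 251: 100^1≡100, 100^2≡211, 100^4≡94, 100^8≡51, 100^16≡91, 100^32≡249, 100^64≡4
100^64 ≡ 4 (mod 251)
Squares mod 251: 64^1≡64, 64^2≡80, 64^4≡125, 64^8≡63, 64^16≡204, 64^32≡201, 64^64≡241
83 = 64 + 16 + 2 + 1, so 64^83 ≡ 241·204·80·64 ≡ 63 (mod 251)
4·63 = 252 ≡ 1 (mod 251)
1 ≡ 1 (mod 251), so the signature is genuine.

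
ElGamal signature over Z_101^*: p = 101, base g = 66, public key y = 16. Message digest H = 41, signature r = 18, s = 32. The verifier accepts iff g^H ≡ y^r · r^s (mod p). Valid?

no

Left side g^H mod p:
66^2 = 4356 ≡ 13
66^4 ≡ 13^2 = 169 ≡ 68
66^8 ≡ 68^2 = 4624 ≡ 79
66^16 ≡ 79^2 = 6241 ≡ 80
66^32 ≡ 80^2 = 6400 ≡ 37
41 = 32 + 8 + 1, so 66^41 ≡ 37·79·66 ≡ 8 (mod 101)
Right side y^r · r^s mod p:
16^2 = 256 ≡ 54
16^4 ≡ 54^2 = 2916 ≡ 88
16^8 ≡ 88^2 = 7744 ≡ 68
16^16 ≡ 68^2 = 4624 ≡ 79
18 = 16 + 2, so 16^18 ≡ 79·54 ≡ 24 (mod 101)
18^2 = 324 ≡ 21
18^4 ≡ 21^2 = 441 ≡ 37
18^8 ≡ 37^2 = 1369 ≡ 56
18^16 ≡ 56^2 = 3136 ≡ 5
18^32 ≡ 5^2 = 25
24·25 = 600 ≡ 95 (mod 101)
8 ≠ 95, so verification fails.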